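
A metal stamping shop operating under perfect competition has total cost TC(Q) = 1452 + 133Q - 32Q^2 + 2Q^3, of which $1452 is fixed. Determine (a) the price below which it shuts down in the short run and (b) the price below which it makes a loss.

AVC = 133 - 32Q + 2Q^2; minimized at Q = 8, giving min AVC = $5. That is the shutdown price.
ATC = 1452/Q + 133 - 32Q + 2Q^2. Setting dATC/dQ = −1452/Q^2 − 32 + 4Q = 0 gives Q = 11 (since 4·11^3 − 32·11^2 = 1452).
min ATC = 1452/11 + 133 − 32·11 + 2·11^2 = $155. That is the break-even price.
Between these two prices the firm operates at a loss; above $155 it earns a profit.

Shutdown price = $5; break-even price = $155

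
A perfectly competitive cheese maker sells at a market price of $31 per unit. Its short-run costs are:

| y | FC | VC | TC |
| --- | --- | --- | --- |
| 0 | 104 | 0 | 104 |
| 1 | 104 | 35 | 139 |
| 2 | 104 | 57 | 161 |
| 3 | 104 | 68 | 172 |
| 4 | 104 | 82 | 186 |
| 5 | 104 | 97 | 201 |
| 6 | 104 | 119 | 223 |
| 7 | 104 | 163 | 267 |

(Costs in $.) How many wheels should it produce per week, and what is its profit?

Tabulate TR − TC: y=0: -104; y=1: -108; y=2: -99; y=3: -79; y=4: -62; y=5: -46; y=6: -37; y=7: -50.
Profit is maximized at y = 6. AVC there is 119/6 = $19.83 ≤ P, so producing beats shutting down (which would give -$104).

y = 6; profit = -$37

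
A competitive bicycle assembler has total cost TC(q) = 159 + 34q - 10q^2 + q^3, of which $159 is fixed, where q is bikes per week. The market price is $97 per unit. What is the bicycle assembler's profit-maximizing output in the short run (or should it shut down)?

Produce at q = 9

Variable cost is VC = 34q - 10q^2 + q^3, so AVC = VC/q = 34 - 10q + q^2 and MC = dTC/dq = 34 - 20q + 3q^2.
AVC hits its minimum where MC = AVC, at q = 5, giving min AVC = 34 - 10·5 + 5^2 = $9.
P = $97 exceeds min AVC = $9, so the firm stays open.
Set P = MC: 97 = 34 - 20q + 3q^2 → -63 - 20q + 3q^2 = 0. The roots are q = -7/3 and q = 9; the profit-maximizing output is on the rising part of MC, so q* = 9.
Check: AVC at q = 9 is $25 ≤ P, so revenue covers variable cost.
Profit = P·q − TC = 97·9 − 384 = $489.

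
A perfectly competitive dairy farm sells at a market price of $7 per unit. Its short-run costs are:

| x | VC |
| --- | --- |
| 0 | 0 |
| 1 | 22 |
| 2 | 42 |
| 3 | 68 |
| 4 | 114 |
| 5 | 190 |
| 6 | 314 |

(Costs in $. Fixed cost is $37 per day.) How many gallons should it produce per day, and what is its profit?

Tabulate TR − TC: x=0: -37; x=1: -52; x=2: -65; x=3: -84; x=4: -123; x=5: -192; x=6: -309.
Profit is highest at x = 0. Equivalently, the lowest AVC in the table is 42/2 ≈ $21 at x = 2, and P = $7 falls below it — price never covers variable cost, so the firm shuts down and loses only its fixed cost.

x = 0 (shut down); profit = -$37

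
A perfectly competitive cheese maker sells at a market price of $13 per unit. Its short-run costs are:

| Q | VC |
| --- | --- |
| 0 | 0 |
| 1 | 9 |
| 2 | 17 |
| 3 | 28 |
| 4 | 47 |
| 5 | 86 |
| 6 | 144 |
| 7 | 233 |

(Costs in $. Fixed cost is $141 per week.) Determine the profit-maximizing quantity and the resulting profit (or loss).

Compute π = P·Q − TC at each output: Q=0: -141; Q=1: -137; Q=2: -132; Q=3: -130; Q=4: -136; Q=5: -162; Q=6: -207; Q=7: -283.
Profit is maximized at Q = 3. AVC there is 28/3 = $9.33 ≤ P, so producing beats shutting down (which would give -$141).

Q = 3; profit = -$130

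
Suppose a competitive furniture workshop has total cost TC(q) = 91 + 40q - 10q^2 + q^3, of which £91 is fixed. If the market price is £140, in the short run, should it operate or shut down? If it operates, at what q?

Produce at q = 10

Variable cost is VC = 40q - 10q^2 + q^3, so AVC = VC/q = 40 - 10q + q^2 and MC = dTC/dq = 40 - 20q + 3q^2.
The AVC parabola has its vertex at q = 10/2 = 5, where AVC = 40 - 10·5 + 5^2 = £15.
Since P = £140 ≥ min AVC = £15, price covers variable cost and the firm should produce.
Set P = MC: 140 = 40 - 20q + 3q^2 → -100 - 20q + 3q^2 = 0. The roots are q = -10/3 and q = 10; the profit-maximizing output is on the rising part of MC, so q* = 10.
Check: AVC at q = 10 is £40 ≤ P, so revenue covers variable cost.
Profit = P·q − TC = 140·10 − 491 = £909.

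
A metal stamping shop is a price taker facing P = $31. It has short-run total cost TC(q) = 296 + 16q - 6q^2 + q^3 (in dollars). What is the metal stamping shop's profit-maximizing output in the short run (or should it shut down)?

Produce at q = 5

Strip out fixed cost: VC = 16q - 6q^2 + q^3. Then AVC = 16 - 6q + q^2 and MC = 16 - 12q + 3q^2.
AVC hits its minimum where MC = AVC, at q = 3, giving min AVC = 16 - 6·3 + 3^2 = $7.
Because $31 ≥ $7, revenue can cover variable cost; the firm operates.
Solving P = MC: -15 - 12q + 3q^2 = 0 ⇒ q = -1 or 5. On the upward-sloping branch, q* = 5.
Check: AVC at q = 5 is $11 ≤ P, so revenue covers variable cost.
Profit = P·q − TC = 31·5 − 351 = -$196, a loss, but smaller than the $296 fixed cost the firm would lose by shutting down.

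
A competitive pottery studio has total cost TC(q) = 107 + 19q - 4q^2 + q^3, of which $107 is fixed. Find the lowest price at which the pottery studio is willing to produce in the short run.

Short-run supply begins at min AVC. From VC = 19q - 4q^2 + q^3, AVC = 19 - 4q + q^2.
dAVC/dq = -4 + 2q = 0 gives q = 2. min AVC = 19 - 4·2 + 2^2 = 15.
So the shutdown price is $15.

$15 per unit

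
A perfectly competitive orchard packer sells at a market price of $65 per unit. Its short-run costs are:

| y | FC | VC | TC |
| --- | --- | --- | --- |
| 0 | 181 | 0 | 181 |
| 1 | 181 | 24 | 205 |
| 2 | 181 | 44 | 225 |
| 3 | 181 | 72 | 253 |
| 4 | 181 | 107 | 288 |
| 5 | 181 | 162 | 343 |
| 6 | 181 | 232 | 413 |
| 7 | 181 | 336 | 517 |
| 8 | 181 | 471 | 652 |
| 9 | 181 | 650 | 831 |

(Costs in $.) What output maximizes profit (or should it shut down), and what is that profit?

Tabulate TR − TC: y=0: -181; y=1: -140; y=2: -95; y=3: -58; y=4: -28; y=5: -18; y=6: -23; y=7: -62; y=8: -132; y=9: -246.
Profit is maximized at y = 5. AVC there is 162/5 = $32.40 ≤ P, so producing beats shutting down (which would give -$181).

y = 5; profit = -$18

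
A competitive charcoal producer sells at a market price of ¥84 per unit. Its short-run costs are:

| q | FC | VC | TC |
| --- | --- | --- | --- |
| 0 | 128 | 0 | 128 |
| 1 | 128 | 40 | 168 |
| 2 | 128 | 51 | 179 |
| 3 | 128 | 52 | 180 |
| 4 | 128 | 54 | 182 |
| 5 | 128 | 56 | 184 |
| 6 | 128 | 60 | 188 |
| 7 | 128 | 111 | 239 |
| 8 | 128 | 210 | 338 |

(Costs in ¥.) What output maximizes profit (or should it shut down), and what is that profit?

Tabulate TR − TC: q=0: -128; q=1: -84; q=2: -11; q=3: 72; q=4: 154; q=5: 236; q=6: 316; q=7: 349; q=8: 334.
Profit is maximized at q = 7. AVC there is 111/7 = ¥15.86 ≤ P, so producing beats shutting down (which would give -¥128).

q = 7; profit = ¥349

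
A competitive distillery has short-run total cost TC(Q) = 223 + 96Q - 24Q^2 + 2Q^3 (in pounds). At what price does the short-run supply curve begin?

Short-run supply begins at min AVC. From VC = 96Q - 24Q^2 + 2Q^3, AVC = 96 - 24Q + 2Q^2.
At the minimum of AVC, MC = AVC. MC = 96 - 48Q + 6Q^2; setting MC = AVC gives 4Q^2 - 24Q = 0, so Q = 6. min AVC = 24.
For P < £24 the firm produces nothing.

£24 per unit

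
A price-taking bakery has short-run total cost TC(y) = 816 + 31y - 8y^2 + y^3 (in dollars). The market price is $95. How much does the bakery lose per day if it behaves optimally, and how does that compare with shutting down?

Profit = -$304 at y = 8

AVC = 31 - 8y + y^2; min AVC = $15 at y = 4. Since P = $95 ≥ min AVC, the firm produces.
MC = 31 - 16y + 3y^2. Setting P = MC and taking the root on the rising branch gives y* = 8.
TR = 95·8 = 760. TC = 816 + 248 = 1064. Profit = 760 − 1064 = -$304.
By producing, the firm covers all variable cost plus $512 of fixed cost; shutting down would lose the full $816.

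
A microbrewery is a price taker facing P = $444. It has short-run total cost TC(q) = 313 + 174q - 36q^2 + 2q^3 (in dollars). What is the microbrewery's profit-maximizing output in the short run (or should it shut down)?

From TC, MC = TC'(q) = 174 - 72q + 6q^2 and AVC = VC/q = 174 - 36q + 2q^2.
AVC hits its minimum where MC = AVC, at q = 9, giving min AVC = 174 - 36·9 + 2·9^2 = $12.
P = $444 exceeds min AVC = $12, so the firm stays open.
P = MC gives -270 - 72q + 6q^2 = 0, with roots -3 and 15. Take the larger (rising MC): q* = 15.
Check: AVC at q = 15 is $84 ≤ P, so revenue covers variable cost.
Profit = P·q − TC = 444·15 − 1573 = $5087.

Produce at q = 15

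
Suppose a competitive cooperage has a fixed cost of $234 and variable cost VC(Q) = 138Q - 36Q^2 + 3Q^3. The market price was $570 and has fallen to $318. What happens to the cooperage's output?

Output falls from 12 to 10

MC = 138 - 72Q + 9Q^2; the shutdown threshold is min AVC = $30 (at Q = 6).
At P = $570 ≥ min AVC, set P = MC on the rising branch: Q = 12.
At P = $318 ≥ min AVC, set P = MC: Q = 10. The firm stays open but cuts output.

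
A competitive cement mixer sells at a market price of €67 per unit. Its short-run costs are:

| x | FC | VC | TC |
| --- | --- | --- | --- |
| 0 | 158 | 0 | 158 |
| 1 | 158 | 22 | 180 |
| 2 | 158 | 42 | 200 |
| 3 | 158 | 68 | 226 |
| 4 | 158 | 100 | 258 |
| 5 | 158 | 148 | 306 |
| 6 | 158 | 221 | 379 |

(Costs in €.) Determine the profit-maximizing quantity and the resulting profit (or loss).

x = 5; profit = €29

Profit at each row (π = 67x − TC): x=0: -158; x=1: -113; x=2: -66; x=3: -25; x=4: 10; x=5: 29; x=6: 23.
Profit is maximized at x = 5. AVC there is 148/5 = €29.60 ≤ P, so producing beats shutting down (which would give -€158).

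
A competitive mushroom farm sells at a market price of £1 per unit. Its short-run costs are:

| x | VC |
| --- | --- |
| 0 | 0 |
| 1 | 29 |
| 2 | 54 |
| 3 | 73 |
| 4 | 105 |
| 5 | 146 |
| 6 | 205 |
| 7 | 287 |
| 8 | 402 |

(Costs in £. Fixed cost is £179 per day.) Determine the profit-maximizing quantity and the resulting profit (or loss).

x = 0 (shut down); profit = -£179

Profit at each row (π = 1x − TC): x=0: -179; x=1: -207; x=2: -231; x=3: -249; x=4: -280; x=5: -320; x=6: -378; x=7: -459; x=8: -573.
Profit is highest at x = 0. Equivalently, the lowest AVC in the table is 73/3 ≈ £24.33 at x = 3, and P = £1 falls below it — price never covers variable cost, so the firm shuts down and loses only its fixed cost.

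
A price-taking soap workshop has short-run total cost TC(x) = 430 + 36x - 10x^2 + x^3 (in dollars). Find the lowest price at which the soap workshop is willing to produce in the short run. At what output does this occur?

The firm shuts down when price falls below the minimum of average variable cost. AVC = VC/x = 36 - 10x + x^2.
At the minimum of AVC, MC = AVC. MC = 36 - 20x + 3x^2; setting MC = AVC gives 2x^2 - 10x = 0, so x = 5. min AVC = 11.
So the shutdown price is $11.

$11 per unit, at x = 5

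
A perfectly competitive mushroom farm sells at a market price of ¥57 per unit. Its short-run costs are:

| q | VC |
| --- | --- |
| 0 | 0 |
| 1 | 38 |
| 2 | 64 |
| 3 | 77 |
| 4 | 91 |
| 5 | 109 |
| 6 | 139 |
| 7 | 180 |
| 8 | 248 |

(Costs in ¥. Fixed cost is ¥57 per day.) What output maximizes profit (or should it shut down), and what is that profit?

q = 7; profit = ¥162

Compute π = P·q − TC at each output: q=0: -57; q=1: -38; q=2: -7; q=3: 37; q=4: 80; q=5: 119; q=6: 146; q=7: 162; q=8: 151.
Profit is maximized at q = 7. AVC there is 180/7 = ¥25.71 ≤ P, so producing beats shutting down (which would give -¥57).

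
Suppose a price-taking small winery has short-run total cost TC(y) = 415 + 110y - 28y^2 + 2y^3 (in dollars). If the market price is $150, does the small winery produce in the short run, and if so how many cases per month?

Produce at y = 10

Strip out fixed cost: VC = 110y - 28y^2 + 2y^3. Then AVC = 110 - 28y + 2y^2 and MC = 110 - 56y + 6y^2.
The AVC parabola has its vertex at y = 28/4 = 7, where AVC = 110 - 28·7 + 2·7^2 = $12.
Since P = $150 ≥ min AVC = $12, price covers variable cost and the firm should produce.
Set P = MC: 150 = 110 - 56y + 6y^2 → -40 - 56y + 6y^2 = 0. The roots are y = -2/3 and y = 10; the profit-maximizing output is on the rising part of MC, so y* = 10.
Check: AVC at y = 10 is $30 ≤ P, so revenue covers variable cost.
Profit = P·y − TC = 150·10 − 715 = $785.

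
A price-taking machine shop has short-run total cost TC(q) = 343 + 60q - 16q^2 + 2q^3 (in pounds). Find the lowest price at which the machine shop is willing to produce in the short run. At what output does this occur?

£28 per unit, at q = 4

The shutdown price is the minimum of AVC. VC = 60q - 16q^2 + 2q^3, so AVC = 60 - 16q + 2q^2.
dAVC/dq = -16 + 4q = 0 gives q = 4. min AVC = 60 - 16·4 + 2·4^2 = 28.
So the shutdown price is £28.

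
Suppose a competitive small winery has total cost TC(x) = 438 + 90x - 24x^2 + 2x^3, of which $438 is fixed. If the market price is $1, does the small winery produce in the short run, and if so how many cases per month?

Strip out fixed cost: VC = 90x - 24x^2 + 2x^3. Then AVC = 90 - 24x + 2x^2 and MC = 90 - 48x + 6x^2.
AVC hits its minimum where MC = AVC, at x = 6, giving min AVC = 90 - 24·6 + 2·6^2 = $18.
P = $1 lies below min AVC = $18; no output level covers variable cost.
Shutting down limits the loss to fixed cost, $438.

Shut down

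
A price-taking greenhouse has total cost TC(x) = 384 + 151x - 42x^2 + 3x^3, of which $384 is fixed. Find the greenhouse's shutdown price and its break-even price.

Shutdown price = min AVC. AVC = 151 - 42x + 3x^2, with vertex at x = 7 and minimum $4.
ATC = 384/x + 151 - 42x + 3x^2. Setting dATC/dx = −384/x^2 − 42 + 6x = 0 gives x = 8 (since 6·8^3 − 42·8^2 = 384).
min ATC = 384/8 + 151 − 42·8 + 3·8^2 = $55. That is the break-even price.
For $4 ≤ P < $55 the firm produces at a loss; below $4 it shuts down.

Shutdown price = $4; break-even price = $55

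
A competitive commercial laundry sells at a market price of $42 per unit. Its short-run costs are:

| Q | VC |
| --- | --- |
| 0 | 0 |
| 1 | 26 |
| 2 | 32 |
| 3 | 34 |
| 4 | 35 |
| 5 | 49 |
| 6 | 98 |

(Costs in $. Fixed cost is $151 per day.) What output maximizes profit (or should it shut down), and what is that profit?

Tabulate TR − TC: Q=0: -151; Q=1: -135; Q=2: -99; Q=3: -59; Q=4: -18; Q=5: 10; Q=6: 3.
Profit is maximized at Q = 5. AVC there is 49/5 = $9.80 ≤ P, so producing beats shutting down (which would give -$151).

Q = 5; profit = $10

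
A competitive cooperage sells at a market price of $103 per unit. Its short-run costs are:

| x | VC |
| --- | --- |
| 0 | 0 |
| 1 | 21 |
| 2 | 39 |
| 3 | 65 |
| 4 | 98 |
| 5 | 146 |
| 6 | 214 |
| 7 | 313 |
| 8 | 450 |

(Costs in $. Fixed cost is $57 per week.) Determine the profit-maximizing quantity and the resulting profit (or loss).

Tabulate TR − TC: x=0: -57; x=1: 25; x=2: 110; x=3: 187; x=4: 257; x=5: 312; x=6: 347; x=7: 351; x=8: 317.
Profit is maximized at x = 7. AVC there is 313/7 = $44.71 ≤ P, so producing beats shutting down (which would give -$57).

x = 7; profit = $351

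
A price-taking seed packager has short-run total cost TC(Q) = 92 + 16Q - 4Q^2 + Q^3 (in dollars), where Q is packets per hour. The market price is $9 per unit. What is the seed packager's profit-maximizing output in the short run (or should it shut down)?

From TC, MC = TC'(Q) = 16 - 8Q + 3Q^2 and AVC = VC/Q = 16 - 4Q + Q^2.
AVC is minimized where dAVC/dQ = -4 + 2Q = 0, at Q = 2; min AVC = 16 - 4·2 + 2^2 = $12.
P = $9 lies below min AVC = $12; no output level covers variable cost.
The firm minimizes its loss by shutting down and losing only its fixed cost of $92.

Shut down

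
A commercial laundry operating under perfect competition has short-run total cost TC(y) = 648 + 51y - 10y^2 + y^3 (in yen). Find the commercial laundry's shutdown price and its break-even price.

Shutdown price = ¥26; break-even price = ¥114

Shutdown price = min AVC. AVC = 51 - 10y + y^2, with vertex at y = 5 and minimum ¥26.
ATC = 648/y + 51 - 10y + y^2. Setting dATC/dy = −648/y^2 − 10 + 2y = 0 gives y = 9 (since 2·9^3 − 10·9^2 = 648).
min ATC = 648/9 + 51 − 10·9 + 9^2 = ¥114. That is the break-even price.
Between these two prices the firm operates at a loss; above ¥114 it earns a profit.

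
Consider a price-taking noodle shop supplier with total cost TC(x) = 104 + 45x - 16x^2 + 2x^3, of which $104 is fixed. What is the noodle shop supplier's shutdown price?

$13 per unit

Short-run supply begins at min AVC. From VC = 45x - 16x^2 + 2x^3, AVC = 45 - 16x + 2x^2.
At the minimum of AVC, MC = AVC. MC = 45 - 32x + 6x^2; setting MC = AVC gives 4x^2 - 16x = 0, so x = 4. min AVC = 13.
For P < $13 the firm produces nothing.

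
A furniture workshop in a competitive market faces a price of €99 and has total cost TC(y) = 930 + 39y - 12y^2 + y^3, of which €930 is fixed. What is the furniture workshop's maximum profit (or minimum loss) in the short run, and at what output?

Profit = -€130 at y = 10

AVC = 39 - 12y + y^2 has its minimum €3 at y = 6; price €99 clears that bar, so the firm operates.
With MC = 39 - 24y + 3y^2, P = MC on the upward-sloping part at y* = 10.
TR = 99·10 = 990. TC = 930 + 190 = 1120. Profit = 990 − 1120 = -€130.
Shutting down would mean losing the fixed cost of €930, so operating at a loss of €130 is better by €800.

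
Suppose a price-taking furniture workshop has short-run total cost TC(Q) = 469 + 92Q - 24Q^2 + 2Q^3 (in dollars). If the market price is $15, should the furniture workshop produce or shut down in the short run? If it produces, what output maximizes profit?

Strip out fixed cost: VC = 92Q - 24Q^2 + 2Q^3. Then AVC = 92 - 24Q + 2Q^2 and MC = 92 - 48Q + 6Q^2.
AVC is minimized where dAVC/dQ = -24 + 4Q = 0, at Q = 6; min AVC = 92 - 24·6 + 2·6^2 = $20.
Since P = $15 < min AVC = $20, price fails to cover variable cost at any output.
The firm minimizes its loss by shutting down and losing only its fixed cost of $469.

Shut down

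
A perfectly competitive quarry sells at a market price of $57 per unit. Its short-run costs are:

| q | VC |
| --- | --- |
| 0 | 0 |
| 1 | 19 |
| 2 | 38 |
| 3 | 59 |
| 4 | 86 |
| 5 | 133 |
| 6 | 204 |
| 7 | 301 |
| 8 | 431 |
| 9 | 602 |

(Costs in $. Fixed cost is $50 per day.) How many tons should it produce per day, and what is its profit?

q = 5; profit = $102

Profit at each row (π = 57q − TC): q=0: -50; q=1: -12; q=2: 26; q=3: 62; q=4: 92; q=5: 102; q=6: 88; q=7: 48; q=8: -25; q=9: -139.
Profit is maximized at q = 5. AVC there is 133/5 = $26.60 ≤ P, so producing beats shutting down (which would give -$50).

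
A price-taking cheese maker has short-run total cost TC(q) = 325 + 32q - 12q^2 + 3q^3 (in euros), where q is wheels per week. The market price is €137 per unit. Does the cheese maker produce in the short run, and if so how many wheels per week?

From TC, MC = TC'(q) = 32 - 24q + 9q^2 and AVC = VC/q = 32 - 12q + 3q^2.
AVC hits its minimum where MC = AVC, at q = 2, giving min AVC = 32 - 12·2 + 3·2^2 = €20.
Because €137 ≥ €20, revenue can cover variable cost; the firm operates.
P = MC gives -105 - 24q + 9q^2 = 0, with roots -7/3 and 5. Take the larger (rising MC): q* = 5.
Check: AVC at q = 5 is €47 ≤ P, so revenue covers variable cost.
Profit = P·q − TC = 137·5 − 560 = €125.

Produce at q = 5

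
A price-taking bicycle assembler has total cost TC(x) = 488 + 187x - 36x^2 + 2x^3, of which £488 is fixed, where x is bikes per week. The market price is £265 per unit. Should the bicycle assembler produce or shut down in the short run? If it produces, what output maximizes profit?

Produce at x = 13

Strip out fixed cost: VC = 187x - 36x^2 + 2x^3. Then AVC = 187 - 36x + 2x^2 and MC = 187 - 72x + 6x^2.
AVC hits its minimum where MC = AVC, at x = 9, giving min AVC = 187 - 36·9 + 2·9^2 = £25.
P = £265 exceeds min AVC = £25, so the firm stays open.
P = MC gives -78 - 72x + 6x^2 = 0, with roots -1 and 13. Take the larger (rising MC): x* = 13.
Check: AVC at x = 13 is £57 ≤ P, so revenue covers variable cost.
Profit = P·x − TC = 265·13 − 1229 = £2216.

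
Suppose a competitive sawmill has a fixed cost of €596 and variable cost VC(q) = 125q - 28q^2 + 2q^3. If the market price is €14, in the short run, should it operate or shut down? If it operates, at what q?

Variable cost is VC = 125q - 28q^2 + 2q^3, so AVC = VC/q = 125 - 28q + 2q^2 and MC = dTC/dq = 125 - 56q + 6q^2.
AVC is minimized where dAVC/dq = -28 + 4q = 0, at q = 7; min AVC = 125 - 28·7 + 2·7^2 = €27.
With P < min AVC (€14 < €27), every unit sold adds to the loss.
Shutting down limits the loss to fixed cost, €596.

Shut down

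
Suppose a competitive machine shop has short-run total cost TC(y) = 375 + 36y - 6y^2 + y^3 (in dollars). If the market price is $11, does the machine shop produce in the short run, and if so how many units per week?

Shut down

From TC, MC = TC'(y) = 36 - 12y + 3y^2 and AVC = VC/y = 36 - 6y + y^2.
The AVC parabola has its vertex at y = 6/2 = 3, where AVC = 36 - 6·3 + 3^2 = $27.
Since P = $11 < min AVC = $27, price fails to cover variable cost at any output.
Best response: produce nothing and absorb the $375 fixed cost.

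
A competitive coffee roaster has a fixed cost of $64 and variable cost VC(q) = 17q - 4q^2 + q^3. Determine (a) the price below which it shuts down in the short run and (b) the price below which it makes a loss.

Shutdown price = $13; break-even price = $33

Shutdown price = min AVC. AVC = 17 - 4q + q^2, with vertex at q = 2 and minimum $13.
ATC = 64/q + 17 - 4q + q^2. Setting dATC/dq = −64/q^2 − 4 + 2q = 0 gives q = 4 (since 2·4^3 − 4·4^2 = 64).
min ATC = 64/4 + 17 − 4·4 + 4^2 = $33. That is the break-even price.
Between these two prices the firm operates at a loss; above $33 it earns a profit.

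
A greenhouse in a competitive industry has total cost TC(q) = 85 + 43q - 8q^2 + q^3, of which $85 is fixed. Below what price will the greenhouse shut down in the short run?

Short-run supply begins at min AVC. From VC = 43q - 8q^2 + q^3, AVC = 43 - 8q + q^2.
dAVC/dq = -8 + 2q = 0 gives q = 4. min AVC = 43 - 8·4 + 4^2 = 27.
For P < $27 the firm produces nothing.

$27 per unit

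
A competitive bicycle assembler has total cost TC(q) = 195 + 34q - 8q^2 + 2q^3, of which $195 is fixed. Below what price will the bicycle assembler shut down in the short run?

$26 per unit

The shutdown price is the minimum of AVC. VC = 34q - 8q^2 + 2q^3, so AVC = 34 - 8q + 2q^2.
At the minimum of AVC, MC = AVC. MC = 34 - 16q + 6q^2; setting MC = AVC gives 4q^2 - 8q = 0, so q = 2. min AVC = 26.
So the shutdown price is $26.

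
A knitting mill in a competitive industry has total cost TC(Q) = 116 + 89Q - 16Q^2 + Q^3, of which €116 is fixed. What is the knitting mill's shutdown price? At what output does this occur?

The shutdown price is the minimum of AVC. VC = 89Q - 16Q^2 + Q^3, so AVC = 89 - 16Q + Q^2.
At the minimum of AVC, MC = AVC. MC = 89 - 32Q + 3Q^2; setting MC = AVC gives 2Q^2 - 16Q = 0, so Q = 8. min AVC = 25.
The firm shuts down for any P below €25.

€25 per unit, at Q = 8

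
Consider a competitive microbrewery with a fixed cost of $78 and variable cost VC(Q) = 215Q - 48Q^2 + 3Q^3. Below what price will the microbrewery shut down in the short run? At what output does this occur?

Short-run supply begins at min AVC. From VC = 215Q - 48Q^2 + 3Q^3, AVC = 215 - 48Q + 3Q^2.
dAVC/dQ = -48 + 6Q = 0 gives Q = 8. min AVC = 215 - 48·8 + 3·8^2 = 23.
So the shutdown price is $23.

$23 per unit, at Q = 8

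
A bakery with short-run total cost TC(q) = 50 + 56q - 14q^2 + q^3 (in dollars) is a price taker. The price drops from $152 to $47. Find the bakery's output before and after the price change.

AVC = 56 - 14q + q^2, minimized at q = 7 where min AVC = $7. MC = 56 - 28q + 3q^2.
At P = $152 ≥ min AVC, set P = MC on the rising branch: q = 12.
At P = $47 ≥ min AVC, set P = MC: q = 9. The firm stays open but cuts output.

Output falls from 12 to 9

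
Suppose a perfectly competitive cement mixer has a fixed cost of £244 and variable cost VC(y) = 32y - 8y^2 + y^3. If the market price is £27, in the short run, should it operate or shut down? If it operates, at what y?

From TC, MC = TC'(y) = 32 - 16y + 3y^2 and AVC = VC/y = 32 - 8y + y^2.
The AVC parabola has its vertex at y = 8/2 = 4, where AVC = 32 - 8·4 + 4^2 = £16.
Because £27 ≥ £16, revenue can cover variable cost; the firm operates.
P = MC gives 5 - 16y + 3y^2 = 0, with roots 1/3 and 5. Take the larger (rising MC): y* = 5.
Check: AVC at y = 5 is £17 ≤ P, so revenue covers variable cost.
Profit = P·y − TC = 27·5 − 329 = -£194, a loss, but smaller than the £244 fixed cost the firm would lose by shutting down.

Produce at y = 5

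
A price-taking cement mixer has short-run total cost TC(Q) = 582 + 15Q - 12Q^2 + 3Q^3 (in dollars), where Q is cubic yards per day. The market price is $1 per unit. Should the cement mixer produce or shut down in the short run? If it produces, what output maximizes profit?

Shut down

From TC, MC = TC'(Q) = 15 - 24Q + 9Q^2 and AVC = VC/Q = 15 - 12Q + 3Q^2.
AVC is minimized where dAVC/dQ = -12 + 6Q = 0, at Q = 2; min AVC = 15 - 12·2 + 3·2^2 = $3.
Since P = $1 < min AVC = $3, price fails to cover variable cost at any output.
The firm minimizes its loss by shutting down and losing only its fixed cost of $582.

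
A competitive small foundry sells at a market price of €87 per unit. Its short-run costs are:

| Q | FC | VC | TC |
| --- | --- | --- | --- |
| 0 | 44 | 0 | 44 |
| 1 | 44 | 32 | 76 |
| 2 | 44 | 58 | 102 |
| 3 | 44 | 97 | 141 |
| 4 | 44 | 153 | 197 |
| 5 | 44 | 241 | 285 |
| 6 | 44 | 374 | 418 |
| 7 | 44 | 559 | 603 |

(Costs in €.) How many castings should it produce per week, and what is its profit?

Profit at each row (π = 87Q − TC): Q=0: -44; Q=1: 11; Q=2: 72; Q=3: 120; Q=4: 151; Q=5: 150; Q=6: 104; Q=7: 6.
Profit is maximized at Q = 4. AVC there is 153/4 = €38.25 ≤ P, so producing beats shutting down (which would give -€44).

Q = 4; profit = €151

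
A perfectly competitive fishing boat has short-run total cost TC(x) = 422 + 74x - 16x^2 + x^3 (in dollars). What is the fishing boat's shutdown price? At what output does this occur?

$10 per unit, at x = 8

The shutdown price is the minimum of AVC. VC = 74x - 16x^2 + x^3, so AVC = 74 - 16x + x^2.
dAVC/dx = -16 + 2x = 0 gives x = 8. min AVC = 74 - 16·8 + 8^2 = 10.
The firm shuts down for any P below $10.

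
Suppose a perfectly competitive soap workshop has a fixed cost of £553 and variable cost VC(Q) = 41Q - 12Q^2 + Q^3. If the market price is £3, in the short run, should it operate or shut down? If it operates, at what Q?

Shut down

Strip out fixed cost: VC = 41Q - 12Q^2 + Q^3. Then AVC = 41 - 12Q + Q^2 and MC = 41 - 24Q + 3Q^2.
AVC is minimized where dAVC/dQ = -12 + 2Q = 0, at Q = 6; min AVC = 41 - 12·6 + 6^2 = £5.
With P < min AVC (£3 < £5), every unit sold adds to the loss.
Shutting down limits the loss to fixed cost, £553.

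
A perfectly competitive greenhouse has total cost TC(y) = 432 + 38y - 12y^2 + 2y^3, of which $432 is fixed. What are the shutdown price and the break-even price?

AVC = 38 - 12y + 2y^2; minimized at y = 3, giving min AVC = $20. That is the shutdown price.
ATC = 432/y + 38 - 12y + 2y^2. Setting dATC/dy = −432/y^2 − 12 + 4y = 0 gives y = 6 (since 4·6^3 − 12·6^2 = 432).
min ATC = 432/6 + 38 − 12·6 + 2·6^2 = $110. That is the break-even price.
For $20 ≤ P < $110 the firm produces at a loss; below $20 it shuts down.

Shutdown price = $20; break-even price = $110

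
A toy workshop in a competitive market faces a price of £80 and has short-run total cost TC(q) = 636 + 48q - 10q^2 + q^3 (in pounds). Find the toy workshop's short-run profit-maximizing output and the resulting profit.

Profit = -£252 at q = 8

AVC = 48 - 10q + q^2; min AVC = £23 at q = 5. Since P = £80 ≥ min AVC, the firm produces.
MC = 48 - 20q + 3q^2. Setting P = MC and taking the root on the rising branch gives q* = 8.
TR = 80·8 = 640. TC = 636 + 256 = 892. Profit = 640 − 892 = -£252.
Shutting down would mean losing the fixed cost of £636, so operating at a loss of £252 is better by £384.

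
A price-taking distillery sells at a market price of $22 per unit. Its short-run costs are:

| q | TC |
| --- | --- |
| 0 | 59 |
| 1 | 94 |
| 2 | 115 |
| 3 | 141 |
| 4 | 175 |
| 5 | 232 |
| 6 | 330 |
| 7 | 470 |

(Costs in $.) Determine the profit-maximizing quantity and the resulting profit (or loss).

q = 0 (shut down); profit = -$59

Tabulate TR − TC: q=0: -59; q=1: -72; q=2: -71; q=3: -75; q=4: -87; q=5: -122; q=6: -198; q=7: -316.
Profit is highest at q = 0. Equivalently, the lowest AVC in the table is 82/3 ≈ $27.33 at q = 3, and P = $22 falls below it — price never covers variable cost, so the firm shuts down and loses only its fixed cost.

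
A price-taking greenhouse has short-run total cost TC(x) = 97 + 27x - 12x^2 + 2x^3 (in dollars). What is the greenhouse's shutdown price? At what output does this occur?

$9 per unit, at x = 3

The shutdown price is the minimum of AVC. VC = 27x - 12x^2 + 2x^3, so AVC = 27 - 12x + 2x^2.
At the minimum of AVC, MC = AVC. MC = 27 - 24x + 6x^2; setting MC = AVC gives 4x^2 - 12x = 0, so x = 3. min AVC = 9.
So the shutdown price is $9.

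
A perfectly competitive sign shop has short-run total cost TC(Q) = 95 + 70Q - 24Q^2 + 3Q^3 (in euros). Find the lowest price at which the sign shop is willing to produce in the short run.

Short-run supply begins at min AVC. From VC = 70Q - 24Q^2 + 3Q^3, AVC = 70 - 24Q + 3Q^2.
At the minimum of AVC, MC = AVC. MC = 70 - 48Q + 9Q^2; setting MC = AVC gives 6Q^2 - 24Q = 0, so Q = 4. min AVC = 22.
The firm shuts down for any P below €22.

€22 per unit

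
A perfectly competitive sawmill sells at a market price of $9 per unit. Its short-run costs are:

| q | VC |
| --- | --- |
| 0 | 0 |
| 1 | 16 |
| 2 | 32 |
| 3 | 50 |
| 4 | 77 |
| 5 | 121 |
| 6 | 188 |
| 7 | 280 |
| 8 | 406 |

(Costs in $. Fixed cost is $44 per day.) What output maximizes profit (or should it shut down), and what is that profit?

q = 0 (shut down); profit = -$44

Compute π = P·q − TC at each output: q=0: -44; q=1: -51; q=2: -58; q=3: -67; q=4: -85; q=5: -120; q=6: -178; q=7: -261; q=8: -378.
Profit is highest at q = 0. Equivalently, the lowest AVC in the table is 16/1 ≈ $16 at q = 1, and P = $9 falls below it — price never covers variable cost, so the firm shuts down and loses only its fixed cost.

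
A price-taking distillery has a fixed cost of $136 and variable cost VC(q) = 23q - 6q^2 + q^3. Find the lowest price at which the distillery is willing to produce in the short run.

The firm shuts down when price falls below the minimum of average variable cost. AVC = VC/q = 23 - 6q + q^2.
At the minimum of AVC, MC = AVC. MC = 23 - 12q + 3q^2; setting MC = AVC gives 2q^2 - 6q = 0, so q = 3. min AVC = 14.
For P < $14 the firm produces nothing.

$14 per unit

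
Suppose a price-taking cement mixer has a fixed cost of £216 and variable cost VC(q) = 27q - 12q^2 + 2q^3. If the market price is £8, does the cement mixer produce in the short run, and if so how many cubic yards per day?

Shut down

Variable cost is VC = 27q - 12q^2 + 2q^3, so AVC = VC/q = 27 - 12q + 2q^2 and MC = dTC/dq = 27 - 24q + 6q^2.
The AVC parabola has its vertex at q = 12/4 = 3, where AVC = 27 - 12·3 + 2·3^2 = £9.
Since P = £8 < min AVC = £9, price fails to cover variable cost at any output.
Shutting down limits the loss to fixed cost, £216.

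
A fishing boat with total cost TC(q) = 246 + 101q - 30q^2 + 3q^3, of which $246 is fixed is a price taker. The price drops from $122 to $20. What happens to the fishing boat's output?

AVC = 101 - 30q + 3q^2, minimized at q = 5 where min AVC = $26. MC = 101 - 60q + 9q^2.
With P = $122 above the shutdown price, P = MC gives q = 7.
At P = $20 < min AVC = $26, price no longer covers variable cost at any output, so the firm shuts down: q = 0.

Output falls from 7 to 0 (the firm shuts down)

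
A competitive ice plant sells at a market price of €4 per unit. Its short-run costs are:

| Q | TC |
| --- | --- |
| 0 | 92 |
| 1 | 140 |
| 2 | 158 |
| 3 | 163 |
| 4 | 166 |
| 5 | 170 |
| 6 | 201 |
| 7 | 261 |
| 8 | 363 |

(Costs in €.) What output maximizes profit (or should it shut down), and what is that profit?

Compute π = P·Q − TC at each output: Q=0: -92; Q=1: -136; Q=2: -150; Q=3: -151; Q=4: -150; Q=5: -150; Q=6: -177; Q=7: -233; Q=8: -331.
Profit is highest at Q = 0. Equivalently, the lowest AVC in the table is 78/5 ≈ €15.60 at Q = 5, and P = €4 falls below it — price never covers variable cost, so the firm shuts down and loses only its fixed cost.

Q = 0 (shut down); profit = -€92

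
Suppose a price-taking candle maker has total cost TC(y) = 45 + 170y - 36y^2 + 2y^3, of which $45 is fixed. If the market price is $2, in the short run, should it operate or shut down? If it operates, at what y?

Shut down

From TC, MC = TC'(y) = 170 - 72y + 6y^2 and AVC = VC/y = 170 - 36y + 2y^2.
The AVC parabola has its vertex at y = 36/4 = 9, where AVC = 170 - 36·9 + 2·9^2 = $8.
P = $2 lies below min AVC = $8; no output level covers variable cost.
Shutting down limits the loss to fixed cost, $45.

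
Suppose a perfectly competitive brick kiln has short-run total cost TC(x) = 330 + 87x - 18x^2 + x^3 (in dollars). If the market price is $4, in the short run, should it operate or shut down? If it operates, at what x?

Strip out fixed cost: VC = 87x - 18x^2 + x^3. Then AVC = 87 - 18x + x^2 and MC = 87 - 36x + 3x^2.
AVC hits its minimum where MC = AVC, at x = 9, giving min AVC = 87 - 18·9 + 9^2 = $6.
P = $4 lies below min AVC = $6; no output level covers variable cost.
The firm minimizes its loss by shutting down and losing only its fixed cost of $330.

Shut down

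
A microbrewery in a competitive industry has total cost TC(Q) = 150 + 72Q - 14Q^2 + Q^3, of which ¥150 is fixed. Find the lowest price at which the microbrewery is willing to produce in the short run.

¥23 per unit

Short-run supply begins at min AVC. From VC = 72Q - 14Q^2 + Q^3, AVC = 72 - 14Q + Q^2.
dAVC/dQ = -14 + 2Q = 0 gives Q = 7. min AVC = 72 - 14·7 + 7^2 = 23.
The firm shuts down for any P below ¥23.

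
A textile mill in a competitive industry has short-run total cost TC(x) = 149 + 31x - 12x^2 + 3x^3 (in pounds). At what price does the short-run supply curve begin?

Short-run supply begins at min AVC. From VC = 31x - 12x^2 + 3x^3, AVC = 31 - 12x + 3x^2.
At the minimum of AVC, MC = AVC. MC = 31 - 24x + 9x^2; setting MC = AVC gives 6x^2 - 12x = 0, so x = 2. min AVC = 19.
So the shutdown price is £19.

£19 per unit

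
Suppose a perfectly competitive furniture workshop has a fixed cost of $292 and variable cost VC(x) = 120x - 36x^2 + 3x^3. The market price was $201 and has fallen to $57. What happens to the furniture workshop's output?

AVC = 120 - 36x + 3x^2, minimized at x = 6 where min AVC = $12. MC = 120 - 72x + 9x^2.
At P = $201 ≥ min AVC, set P = MC on the rising branch: x = 9.
At P = $57 ≥ min AVC, set P = MC: x = 7. The firm stays open but cuts output.

Output falls from 9 to 7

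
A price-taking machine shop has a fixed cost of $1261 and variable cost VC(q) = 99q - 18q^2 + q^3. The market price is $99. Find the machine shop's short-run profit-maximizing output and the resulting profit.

Profit = -$397 at q = 12

AVC = 99 - 18q + q^2 has its minimum $18 at q = 9; price $99 clears that bar, so the firm operates.
MC = 99 - 36q + 3q^2. Setting P = MC and taking the root on the rising branch gives q* = 12.
TR = 99·12 = 1188. TC = 1261 + 324 = 1585. Profit = 1188 − 1585 = -$397.
By producing, the firm covers all variable cost plus $864 of fixed cost; shutting down would lose the full $1261.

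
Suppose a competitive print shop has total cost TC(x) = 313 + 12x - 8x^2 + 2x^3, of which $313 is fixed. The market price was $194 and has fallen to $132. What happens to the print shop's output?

Output falls from 7 to 6

AVC = 12 - 8x + 2x^2, minimized at x = 2 where min AVC = $4. MC = 12 - 16x + 6x^2.
At P = $194 ≥ min AVC, set P = MC on the rising branch: x = 7.
At P = $132 ≥ min AVC, set P = MC: x = 6. The firm stays open but cuts output.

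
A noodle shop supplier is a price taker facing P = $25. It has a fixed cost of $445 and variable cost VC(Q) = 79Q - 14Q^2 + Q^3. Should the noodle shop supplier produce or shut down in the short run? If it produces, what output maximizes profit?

Shut down

Strip out fixed cost: VC = 79Q - 14Q^2 + Q^3. Then AVC = 79 - 14Q + Q^2 and MC = 79 - 28Q + 3Q^2.
AVC is minimized where dAVC/dQ = -14 + 2Q = 0, at Q = 7; min AVC = 79 - 14·7 + 7^2 = $30.
With P < min AVC ($25 < $30), every unit sold adds to the loss.
Best response: produce nothing and absorb the $445 fixed cost.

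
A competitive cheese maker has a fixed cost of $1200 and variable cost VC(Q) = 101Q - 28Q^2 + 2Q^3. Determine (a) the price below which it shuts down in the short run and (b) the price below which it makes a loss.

Shutdown price = $3; break-even price = $141

AVC = 101 - 28Q + 2Q^2; minimized at Q = 7, giving min AVC = $3. That is the shutdown price.
ATC = 1200/Q + 101 - 28Q + 2Q^2. Setting dATC/dQ = −1200/Q^2 − 28 + 4Q = 0 gives Q = 10 (since 4·10^3 − 28·10^2 = 1200).
min ATC = 1200/10 + 101 − 28·10 + 2·10^2 = $141. That is the break-even price.
For $3 ≤ P < $141 the firm produces at a loss; below $3 it shuts down.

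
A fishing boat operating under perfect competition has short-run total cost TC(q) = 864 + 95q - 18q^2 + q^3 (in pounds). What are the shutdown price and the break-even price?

Shutdown price = £14; break-even price = £95

Shutdown price = min AVC. AVC = 95 - 18q + q^2, with vertex at q = 9 and minimum £14.
ATC = 864/q + 95 - 18q + q^2. Setting dATC/dq = −864/q^2 − 18 + 2q = 0 gives q = 12 (since 2·12^3 − 18·12^2 = 864).
min ATC = 864/12 + 95 − 18·12 + 12^2 = £95. That is the break-even price.
For £14 ≤ P < £95 the firm produces at a loss; below £14 it shuts down.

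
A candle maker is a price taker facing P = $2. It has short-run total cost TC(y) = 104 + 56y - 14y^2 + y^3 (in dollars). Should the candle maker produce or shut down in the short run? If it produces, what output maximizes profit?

Variable cost is VC = 56y - 14y^2 + y^3, so AVC = VC/y = 56 - 14y + y^2 and MC = dTC/dy = 56 - 28y + 3y^2.
AVC hits its minimum where MC = AVC, at y = 7, giving min AVC = 56 - 14·7 + 7^2 = $7.
P = $2 lies below min AVC = $7; no output level covers variable cost.
Shutting down limits the loss to fixed cost, $104.

Shut down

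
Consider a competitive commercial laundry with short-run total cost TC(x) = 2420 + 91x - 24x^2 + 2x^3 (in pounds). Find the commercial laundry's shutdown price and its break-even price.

AVC = 91 - 24x + 2x^2; minimized at x = 6, giving min AVC = £19. That is the shutdown price.
ATC = 2420/x + 91 - 24x + 2x^2. Setting dATC/dx = −2420/x^2 − 24 + 4x = 0 gives x = 11 (since 4·11^3 − 24·11^2 = 2420).
min ATC = 2420/11 + 91 − 24·11 + 2·11^2 = £289. That is the break-even price.
Between these two prices the firm operates at a loss; above £289 it earns a profit.

Shutdown price = £19; break-even price = £289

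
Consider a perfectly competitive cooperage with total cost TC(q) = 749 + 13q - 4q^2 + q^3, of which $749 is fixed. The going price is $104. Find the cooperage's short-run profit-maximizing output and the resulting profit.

Profit = -$259 at q = 7

AVC = 13 - 4q + q^2; min AVC = $9 at q = 2. Since P = $104 ≥ min AVC, the firm produces.
MC = 13 - 8q + 3q^2. Setting P = MC and taking the root on the rising branch gives q* = 7.
TR = 104·7 = 728. TC = 749 + 238 = 987. Profit = 728 − 987 = -$259.
That loss of $259 beats the $749 the firm would lose by shutting down; producing recovers $490 of fixed cost.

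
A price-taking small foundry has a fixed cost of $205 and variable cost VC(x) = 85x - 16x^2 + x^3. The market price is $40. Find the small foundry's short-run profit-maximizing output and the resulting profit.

Profit = -$43 at x = 9

AVC = 85 - 16x + x^2; min AVC = $21 at x = 8. Since P = $40 ≥ min AVC, the firm produces.
MC = 85 - 32x + 3x^2. Setting P = MC and taking the root on the rising branch gives x* = 9.
TR = 40·9 = 360. TC = 205 + 198 = 403. Profit = 360 − 403 = -$43.
By producing, the firm covers all variable cost plus $162 of fixed cost; shutting down would lose the full $205.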